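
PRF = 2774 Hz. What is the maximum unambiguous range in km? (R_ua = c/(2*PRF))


R_ua = 3e8 / (2 * 2774) = 54073.5 m = 54.1 km

54.1 km


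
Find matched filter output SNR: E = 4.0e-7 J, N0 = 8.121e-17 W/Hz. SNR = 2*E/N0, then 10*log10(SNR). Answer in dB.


SNR_lin = 2 * 4.0e-7 / 8.121e-17 = 9.851e9
SNR_dB = 10*log10(9.851e9) = 99.9 dB

99.9 dB


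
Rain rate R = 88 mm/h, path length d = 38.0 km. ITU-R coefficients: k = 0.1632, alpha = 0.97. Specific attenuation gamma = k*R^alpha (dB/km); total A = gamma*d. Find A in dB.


gamma = 0.1632 * 88^0.97 = 12.556493 dB/km
A = 12.556493 * 38.0 = 477.15 dB

477.15 dB


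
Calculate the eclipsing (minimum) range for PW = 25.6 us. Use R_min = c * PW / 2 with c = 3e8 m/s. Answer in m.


R_min = 3e8 * 25.6e-6 / 2 = 3840.0 m

3840.0 m


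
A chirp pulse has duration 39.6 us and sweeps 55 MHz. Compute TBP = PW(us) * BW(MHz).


TBP = 39.6 * 55 = 2178.0

2178.0


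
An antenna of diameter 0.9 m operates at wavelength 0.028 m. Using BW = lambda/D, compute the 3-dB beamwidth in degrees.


BW_rad = 0.028 / 0.9 = 0.031111
BW_deg = 1.78 degrees

1.78 degrees


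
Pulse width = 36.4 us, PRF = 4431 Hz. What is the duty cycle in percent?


DC = 36.4e-6 * 4431 * 100 = 16.13%

16.13%


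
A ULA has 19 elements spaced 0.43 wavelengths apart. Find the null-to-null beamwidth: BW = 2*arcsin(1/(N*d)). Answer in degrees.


1/(N*d) = 1/(19*0.43) = 0.122399
BW = 2*arcsin(0.122399) = 14.1 degrees

14.1 degrees


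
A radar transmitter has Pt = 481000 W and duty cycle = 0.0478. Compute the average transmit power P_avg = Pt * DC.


P_avg = 481000 * 0.0478 = 22991.8 W

22991.8 W


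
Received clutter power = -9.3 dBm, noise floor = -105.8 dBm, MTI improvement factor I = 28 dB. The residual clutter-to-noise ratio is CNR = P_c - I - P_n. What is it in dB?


CNR = -9.3 - 28 - (-105.8) = 68.5 dB

68.5 dB


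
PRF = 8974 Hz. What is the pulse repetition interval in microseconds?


PRI = 1/8974 = 0.000111433 s = 111.4 us

111.4 us


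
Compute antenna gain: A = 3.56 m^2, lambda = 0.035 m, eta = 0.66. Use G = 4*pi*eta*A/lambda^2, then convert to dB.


G_linear = 4*pi*0.66*3.56/0.035^2 = 24102.81
G_dB = 10*log10(24102.81) = 43.8 dB

43.8 dB


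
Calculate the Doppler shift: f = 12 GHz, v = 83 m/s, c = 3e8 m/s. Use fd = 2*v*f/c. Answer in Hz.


fd = 2 * 83 * 12000000000.0 / 3e8 = 6640.0 Hz

6640.0 Hz


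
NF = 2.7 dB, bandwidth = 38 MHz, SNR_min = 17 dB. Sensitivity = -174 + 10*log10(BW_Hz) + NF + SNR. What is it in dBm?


10*log10(38000000.0) = 75.8
S = -174 + 75.8 + 2.7 + 17 = -78.5 dBm

-78.5 dBm


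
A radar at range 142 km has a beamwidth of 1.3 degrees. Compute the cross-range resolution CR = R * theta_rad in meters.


BW_rad = 0.02268928
CR = 142000 * 0.02268928 = 3221.9 m

3221.9 m


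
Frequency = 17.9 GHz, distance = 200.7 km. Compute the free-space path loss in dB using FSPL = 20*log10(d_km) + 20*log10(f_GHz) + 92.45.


20*log10(200.7) = 46.05
20*log10(17.9) = 25.06
FSPL = 163.6 dB

163.6 dB


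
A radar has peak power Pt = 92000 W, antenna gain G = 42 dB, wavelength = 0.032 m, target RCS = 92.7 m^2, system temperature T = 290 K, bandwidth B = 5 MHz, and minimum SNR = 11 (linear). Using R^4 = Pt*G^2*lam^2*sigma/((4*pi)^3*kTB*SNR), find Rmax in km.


G_lin = 10^(42/10) = 15848.931925
R^4 = 92000 * 15848.931925^2 * 0.032^2 * 92.7 / ((4*pi)^3 * 1.38e-23 * 290 * 5000000.0 * 11)
R^4 = 5.02225e21 m^4
R_max = (5.02225e21)^(1/4) = 266210.1 m = 266.2 km

266.2 km


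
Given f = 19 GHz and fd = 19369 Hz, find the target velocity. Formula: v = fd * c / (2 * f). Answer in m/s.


v = 19369 * 3e8 / (2 * 19000000000.0) = 152.9 m/s

152.9 m/s


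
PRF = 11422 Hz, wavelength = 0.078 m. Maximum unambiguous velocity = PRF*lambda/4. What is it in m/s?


V_ua = 11422 * 0.078 / 4 = 222.7 m/s

222.7 m/s


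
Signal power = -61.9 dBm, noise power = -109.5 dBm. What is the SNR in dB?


SNR = -61.9 - (-109.5) = 47.6 dB

47.6 dB


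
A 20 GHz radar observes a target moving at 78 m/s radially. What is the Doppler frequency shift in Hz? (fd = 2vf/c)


fd = 2 * 78 * 20000000000.0 / 3e8 = 10400.0 Hz

10400.0 Hz


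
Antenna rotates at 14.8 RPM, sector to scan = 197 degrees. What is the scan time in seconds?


t = 197 / (14.8 * 360) * 60 = 2.22 s

2.22 s


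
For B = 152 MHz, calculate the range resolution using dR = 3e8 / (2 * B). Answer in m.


dR = 3e8 / (2 * 152000000.0) = 0.99 m

0.99 m


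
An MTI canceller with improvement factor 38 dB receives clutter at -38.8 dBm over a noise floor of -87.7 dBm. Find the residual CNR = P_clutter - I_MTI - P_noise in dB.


CNR = -38.8 - 38 - (-87.7) = 10.9 dB

10.9 dB


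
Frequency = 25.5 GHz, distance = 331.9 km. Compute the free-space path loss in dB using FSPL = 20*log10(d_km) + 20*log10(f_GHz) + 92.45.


20*log10(331.9) = 50.42
20*log10(25.5) = 28.13
FSPL = 171.0 dB

171.0 dB


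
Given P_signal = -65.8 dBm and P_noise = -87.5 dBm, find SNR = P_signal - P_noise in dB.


SNR = -65.8 - (-87.5) = 21.7 dB

21.7 dB


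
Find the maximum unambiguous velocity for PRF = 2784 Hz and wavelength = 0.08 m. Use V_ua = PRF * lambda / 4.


V_ua = 2784 * 0.08 / 4 = 55.7 m/s

55.7 m/s


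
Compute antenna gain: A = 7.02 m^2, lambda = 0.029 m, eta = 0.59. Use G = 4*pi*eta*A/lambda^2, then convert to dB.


G_linear = 4*pi*0.59*7.02/0.029^2 = 61887.51
G_dB = 10*log10(61887.51) = 47.9 dB

47.9 dB


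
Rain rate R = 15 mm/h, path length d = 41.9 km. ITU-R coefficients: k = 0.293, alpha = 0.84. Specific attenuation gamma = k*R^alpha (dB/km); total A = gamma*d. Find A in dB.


gamma = 0.293 * 15^0.84 = 2.849602 dB/km
A = 2.849602 * 41.9 = 119.4 dB

119.4 dB


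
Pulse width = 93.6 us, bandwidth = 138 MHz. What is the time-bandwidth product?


TBP = 93.6 * 138 = 12916.8

12916.8


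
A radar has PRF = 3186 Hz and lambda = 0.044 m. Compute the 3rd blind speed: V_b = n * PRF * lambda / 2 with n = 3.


V_blind = 3 * 3186 * 0.044 / 2 = 210.3 m/s

210.3 m/s


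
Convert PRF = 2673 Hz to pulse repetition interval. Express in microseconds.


PRI = 1/2673 = 0.0003741115 s = 374.1 us

374.1 us


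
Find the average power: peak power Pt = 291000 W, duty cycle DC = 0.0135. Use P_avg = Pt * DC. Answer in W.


P_avg = 291000 * 0.0135 = 3928.5 W

3928.5 W


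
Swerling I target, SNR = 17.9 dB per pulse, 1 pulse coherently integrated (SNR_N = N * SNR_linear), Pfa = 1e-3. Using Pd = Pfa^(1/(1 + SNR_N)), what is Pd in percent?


SNR_lin = 10^(17.9/10) = 61.6595
SNR_N = 1 * 61.6595 = 61.6595
1/(1 + SNR_N) = 1/62.6595 = 0.0159593
Pd = (1e-3)^0.0159593 = 0.89562
Pd = 89.6%

89.6%


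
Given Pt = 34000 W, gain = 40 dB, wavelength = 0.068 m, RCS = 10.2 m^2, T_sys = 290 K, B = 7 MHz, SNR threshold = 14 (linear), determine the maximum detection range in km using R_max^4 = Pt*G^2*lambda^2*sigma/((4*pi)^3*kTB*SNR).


G_lin = 10^(40/10) = 10000.0
R^4 = 34000 * 10000.0^2 * 0.068^2 * 10.2 / ((4*pi)^3 * 1.38e-23 * 290 * 7000000.0 * 14)
R^4 = 2.06046e20 m^4
R_max = (2.06046e20)^(1/4) = 119809.4 m = 119.8 km

119.8 km


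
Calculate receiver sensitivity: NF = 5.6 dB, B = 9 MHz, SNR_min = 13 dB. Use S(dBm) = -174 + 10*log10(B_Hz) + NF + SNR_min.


10*log10(9000000.0) = 69.54
S = -174 + 69.54 + 5.6 + 13 = -85.9 dBm

-85.9 dBm


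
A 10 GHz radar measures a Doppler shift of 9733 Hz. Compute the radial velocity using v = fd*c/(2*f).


v = 9733 * 3e8 / (2 * 10000000000.0) = 146.0 m/s

146.0 m/s


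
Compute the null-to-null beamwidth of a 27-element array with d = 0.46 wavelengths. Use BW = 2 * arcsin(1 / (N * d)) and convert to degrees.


1/(N*d) = 1/(27*0.46) = 0.080515
BW = 2*arcsin(0.080515) = 9.2 degrees

9.2 degrees


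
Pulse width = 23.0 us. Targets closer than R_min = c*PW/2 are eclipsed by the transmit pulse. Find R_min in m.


R_min = 3e8 * 23.0e-6 / 2 = 3450.0 m

3450.0 m


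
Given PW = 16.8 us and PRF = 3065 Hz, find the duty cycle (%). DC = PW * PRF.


DC = 16.8e-6 * 3065 * 100 = 5.15%

5.15%


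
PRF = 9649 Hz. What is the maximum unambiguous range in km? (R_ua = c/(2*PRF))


R_ua = 3e8 / (2 * 9649) = 15545.7 m = 15.5 km

15.5 km


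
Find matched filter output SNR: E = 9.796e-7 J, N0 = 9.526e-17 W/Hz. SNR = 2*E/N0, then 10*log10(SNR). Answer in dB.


SNR_lin = 2 * 9.796e-7 / 9.526e-17 = 2.057e10
SNR_dB = 10*log10(2.057e10) = 103.1 dB

103.1 dB


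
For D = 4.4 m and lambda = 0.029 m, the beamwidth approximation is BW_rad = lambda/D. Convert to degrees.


BW_rad = 0.029 / 4.4 = 0.006591
BW_deg = 0.38 degrees

0.38 degrees


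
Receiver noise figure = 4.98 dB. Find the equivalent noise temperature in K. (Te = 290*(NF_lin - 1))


NF_lin = 10^(4.98/10) = 3.147748
Te = 290 * (3.147748 - 1) = 622.8 K

622.8 K


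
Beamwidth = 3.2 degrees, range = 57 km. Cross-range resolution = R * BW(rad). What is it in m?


BW_rad = 0.055850536
CR = 57000 * 0.055850536 = 3183.5 m

3183.5 m


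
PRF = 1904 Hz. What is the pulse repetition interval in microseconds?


PRI = 1/1904 = 0.0005252101 s = 525.2 us

525.2 us


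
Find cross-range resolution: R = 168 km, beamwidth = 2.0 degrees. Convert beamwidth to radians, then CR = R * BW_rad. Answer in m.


BW_rad = 0.034906585
CR = 168000 * 0.034906585 = 5864.3 m

5864.3 m


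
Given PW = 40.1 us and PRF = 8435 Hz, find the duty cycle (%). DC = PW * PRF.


DC = 40.1e-6 * 8435 * 100 = 33.82%

33.82%


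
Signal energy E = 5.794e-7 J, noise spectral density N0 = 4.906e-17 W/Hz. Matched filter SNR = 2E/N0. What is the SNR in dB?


SNR_lin = 2 * 5.794e-7 / 4.906e-17 = 2.362e10
SNR_dB = 10*log10(2.362e10) = 103.7 dB

103.7 dB


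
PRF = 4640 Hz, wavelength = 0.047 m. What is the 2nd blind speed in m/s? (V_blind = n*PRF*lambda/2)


V_blind = 2 * 4640 * 0.047 / 2 = 218.1 m/s

218.1 m/s


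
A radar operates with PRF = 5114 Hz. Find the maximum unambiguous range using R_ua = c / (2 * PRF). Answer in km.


R_ua = 3e8 / (2 * 5114) = 29331.2 m = 29.3 km

29.3 km


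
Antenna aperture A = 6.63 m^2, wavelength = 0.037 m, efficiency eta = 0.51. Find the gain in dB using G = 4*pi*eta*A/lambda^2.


G_linear = 4*pi*0.51*6.63/0.037^2 = 31037.74
G_dB = 10*log10(31037.74) = 44.9 dB

44.9 dB


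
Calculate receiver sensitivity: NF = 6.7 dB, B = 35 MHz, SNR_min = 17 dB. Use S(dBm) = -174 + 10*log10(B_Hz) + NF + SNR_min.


10*log10(35000000.0) = 75.44
S = -174 + 75.44 + 6.7 + 17 = -74.9 dBm

-74.9 dBm


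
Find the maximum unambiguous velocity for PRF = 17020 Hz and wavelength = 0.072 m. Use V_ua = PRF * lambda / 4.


V_ua = 17020 * 0.072 / 4 = 306.4 m/s

306.4 m/s


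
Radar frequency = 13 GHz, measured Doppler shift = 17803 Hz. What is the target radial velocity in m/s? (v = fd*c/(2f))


v = 17803 * 3e8 / (2 * 13000000000.0) = 205.4 m/s

205.4 m/s


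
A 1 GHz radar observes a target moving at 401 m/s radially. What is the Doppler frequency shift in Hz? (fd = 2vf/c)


fd = 2 * 401 * 1000000000.0 / 3e8 = 2673.3 Hz

2673.3 Hz


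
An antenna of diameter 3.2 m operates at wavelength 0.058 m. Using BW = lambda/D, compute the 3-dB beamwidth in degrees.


BW_rad = 0.058 / 3.2 = 0.018125
BW_deg = 1.04 degrees

1.04 degrees


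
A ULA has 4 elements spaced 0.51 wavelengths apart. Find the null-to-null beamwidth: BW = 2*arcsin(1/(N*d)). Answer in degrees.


1/(N*d) = 1/(4*0.51) = 0.490196
BW = 2*arcsin(0.490196) = 58.7 degrees

58.7 degrees


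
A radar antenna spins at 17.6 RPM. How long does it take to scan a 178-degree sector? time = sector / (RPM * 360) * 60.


t = 178 / (17.6 * 360) * 60 = 1.69 s

1.69 s


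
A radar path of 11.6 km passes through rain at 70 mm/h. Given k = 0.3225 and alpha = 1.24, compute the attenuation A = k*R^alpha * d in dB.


gamma = 0.3225 * 70^1.24 = 62.582267 dB/km
A = 62.582267 * 11.6 = 725.95 dB

725.95 dB


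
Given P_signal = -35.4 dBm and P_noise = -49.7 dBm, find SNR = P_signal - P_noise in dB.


SNR = -35.4 - (-49.7) = 14.3 dB

14.3 dB


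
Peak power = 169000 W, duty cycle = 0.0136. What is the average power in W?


P_avg = 169000 * 0.0136 = 2298.4 W

2298.4 W


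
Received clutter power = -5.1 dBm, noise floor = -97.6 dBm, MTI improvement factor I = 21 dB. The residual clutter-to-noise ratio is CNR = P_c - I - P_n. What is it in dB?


CNR = -5.1 - 21 - (-97.6) = 71.5 dB

71.5 dB


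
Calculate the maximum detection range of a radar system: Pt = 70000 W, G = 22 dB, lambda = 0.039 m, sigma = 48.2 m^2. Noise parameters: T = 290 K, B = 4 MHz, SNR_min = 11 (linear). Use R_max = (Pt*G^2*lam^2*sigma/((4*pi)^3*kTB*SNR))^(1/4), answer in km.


G_lin = 10^(22/10) = 158.489319
R^4 = 70000 * 158.489319^2 * 0.039^2 * 48.2 / ((4*pi)^3 * 1.38e-23 * 290 * 4000000.0 * 11)
R^4 = 3.68905e17 m^4
R_max = (3.68905e17)^(1/4) = 24645.0 m = 24.6 km

24.6 km


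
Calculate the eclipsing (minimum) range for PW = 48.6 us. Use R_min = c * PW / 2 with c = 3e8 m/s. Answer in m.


R_min = 3e8 * 48.6e-6 / 2 = 7290.0 m

7290.0 m


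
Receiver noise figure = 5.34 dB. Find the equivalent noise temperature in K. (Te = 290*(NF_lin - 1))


NF_lin = 10^(5.34/10) = 3.419794
Te = 290 * (3.419794 - 1) = 701.7 K

701.7 K


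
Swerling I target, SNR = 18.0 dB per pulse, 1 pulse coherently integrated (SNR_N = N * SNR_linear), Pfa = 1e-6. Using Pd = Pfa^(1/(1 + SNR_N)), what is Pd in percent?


SNR_lin = 10^(18.0/10) = 63.09573
SNR_N = 1 * 63.09573 = 63.09573
1/(1 + SNR_N) = 1/64.09573 = 0.0156017
Pd = (1e-6)^0.0156017 = 0.8061
Pd = 80.6%

80.6%


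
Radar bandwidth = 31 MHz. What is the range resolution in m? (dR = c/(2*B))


dR = 3e8 / (2 * 31000000.0) = 4.84 m

4.84 m


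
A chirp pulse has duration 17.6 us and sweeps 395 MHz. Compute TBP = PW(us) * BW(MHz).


TBP = 17.6 * 395 = 6952.0

6952.0


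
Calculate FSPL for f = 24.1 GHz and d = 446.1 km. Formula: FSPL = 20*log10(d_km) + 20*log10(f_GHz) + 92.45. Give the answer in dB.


20*log10(446.1) = 52.99
20*log10(24.1) = 27.64
FSPL = 173.1 dB

173.1 dB


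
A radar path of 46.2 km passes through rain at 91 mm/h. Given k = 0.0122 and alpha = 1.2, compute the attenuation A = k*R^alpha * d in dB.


gamma = 0.0122 * 91^1.2 = 2.736589 dB/km
A = 2.736589 * 46.2 = 126.43 dB

126.43 dB


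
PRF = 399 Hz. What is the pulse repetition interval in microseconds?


PRI = 1/399 = 0.0025062657 s = 2506.3 us

2506.3 us


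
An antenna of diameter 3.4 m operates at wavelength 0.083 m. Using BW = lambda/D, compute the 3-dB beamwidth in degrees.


BW_rad = 0.083 / 3.4 = 0.024412
BW_deg = 1.4 degrees

1.4 degrees


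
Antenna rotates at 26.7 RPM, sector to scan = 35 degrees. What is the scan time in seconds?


t = 35 / (26.7 * 360) * 60 = 0.22 s

0.22 s


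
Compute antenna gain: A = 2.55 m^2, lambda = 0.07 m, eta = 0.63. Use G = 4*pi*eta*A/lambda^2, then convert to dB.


G_linear = 4*pi*0.63*2.55/0.07^2 = 4119.97
G_dB = 10*log10(4119.97) = 36.1 dB

36.1 dB


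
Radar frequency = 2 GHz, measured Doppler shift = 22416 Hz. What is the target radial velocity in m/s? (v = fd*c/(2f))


v = 22416 * 3e8 / (2 * 2000000000.0) = 1681.2 m/s

1681.2 m/s


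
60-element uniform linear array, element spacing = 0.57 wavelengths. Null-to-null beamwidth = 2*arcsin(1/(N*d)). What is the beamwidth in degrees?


1/(N*d) = 1/(60*0.57) = 0.02924
BW = 2*arcsin(0.02924) = 3.4 degrees

3.4 degrees


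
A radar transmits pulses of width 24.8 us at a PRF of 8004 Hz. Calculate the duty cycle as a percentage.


DC = 24.8e-6 * 8004 * 100 = 19.85%

19.85%


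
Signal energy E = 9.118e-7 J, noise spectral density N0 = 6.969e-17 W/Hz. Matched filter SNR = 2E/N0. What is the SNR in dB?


SNR_lin = 2 * 9.118e-7 / 6.969e-17 = 2.617e10
SNR_dB = 10*log10(2.617e10) = 104.2 dB

104.2 dB


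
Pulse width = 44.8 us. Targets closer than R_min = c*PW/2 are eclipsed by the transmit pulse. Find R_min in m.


R_min = 3e8 * 44.8e-6 / 2 = 6720.0 m

6720.0 m


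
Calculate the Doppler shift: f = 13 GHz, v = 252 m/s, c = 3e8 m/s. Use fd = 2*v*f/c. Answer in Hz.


fd = 2 * 252 * 13000000000.0 / 3e8 = 21840.0 Hz

21840.0 Hz


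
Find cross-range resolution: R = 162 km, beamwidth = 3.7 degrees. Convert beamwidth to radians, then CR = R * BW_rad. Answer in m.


BW_rad = 0.064577182
CR = 162000 * 0.064577182 = 10461.5 m

10461.5 m


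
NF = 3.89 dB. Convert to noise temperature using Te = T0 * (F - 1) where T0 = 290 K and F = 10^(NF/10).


NF_lin = 10^(3.89/10) = 2.449063
Te = 290 * (2.449063 - 1) = 420.2 K

420.2 K


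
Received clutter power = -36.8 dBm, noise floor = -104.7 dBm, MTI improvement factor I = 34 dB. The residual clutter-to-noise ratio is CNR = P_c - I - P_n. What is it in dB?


CNR = -36.8 - 34 - (-104.7) = 33.9 dB

33.9 dB


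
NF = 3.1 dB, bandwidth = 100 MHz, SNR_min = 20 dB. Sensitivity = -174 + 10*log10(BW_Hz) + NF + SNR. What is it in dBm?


10*log10(100000000.0) = 80.0
S = -174 + 80.0 + 3.1 + 20 = -70.9 dBm

-70.9 dBm


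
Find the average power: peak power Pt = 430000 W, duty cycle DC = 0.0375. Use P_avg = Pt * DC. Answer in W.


P_avg = 430000 * 0.0375 = 16125.0 W

16125.0 W


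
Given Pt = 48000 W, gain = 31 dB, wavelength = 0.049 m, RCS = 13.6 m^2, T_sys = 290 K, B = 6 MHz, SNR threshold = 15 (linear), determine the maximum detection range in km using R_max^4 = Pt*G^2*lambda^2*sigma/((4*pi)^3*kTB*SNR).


G_lin = 10^(31/10) = 1258.925412
R^4 = 48000 * 1258.925412^2 * 0.049^2 * 13.6 / ((4*pi)^3 * 1.38e-23 * 290 * 6000000.0 * 15)
R^4 = 3.47555e18 m^4
R_max = (3.47555e18)^(1/4) = 43177.3 m = 43.2 km

43.2 km


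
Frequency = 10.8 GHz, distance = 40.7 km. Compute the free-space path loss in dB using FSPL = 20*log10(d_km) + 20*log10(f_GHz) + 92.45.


20*log10(40.7) = 32.19
20*log10(10.8) = 20.67
FSPL = 145.3 dB

145.3 dB


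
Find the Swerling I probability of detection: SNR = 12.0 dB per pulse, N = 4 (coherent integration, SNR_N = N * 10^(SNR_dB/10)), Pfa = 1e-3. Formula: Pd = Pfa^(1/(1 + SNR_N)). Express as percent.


SNR_lin = 10^(12.0/10) = 15.84893
SNR_N = 4 * 15.84893 = 63.39572
1/(1 + SNR_N) = 1/64.39572 = 0.015529
Pd = (1e-3)^0.015529 = 0.89828
Pd = 89.8%

89.8%


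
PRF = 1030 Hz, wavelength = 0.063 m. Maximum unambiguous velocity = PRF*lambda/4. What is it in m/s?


V_ua = 1030 * 0.063 / 4 = 16.2 m/s

16.2 m/s


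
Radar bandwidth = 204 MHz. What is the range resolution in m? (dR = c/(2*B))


dR = 3e8 / (2 * 204000000.0) = 0.74 m

0.74 m


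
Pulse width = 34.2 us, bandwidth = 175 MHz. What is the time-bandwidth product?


TBP = 34.2 * 175 = 5985.0

5985.0


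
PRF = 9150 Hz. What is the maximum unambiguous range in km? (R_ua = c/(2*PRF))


R_ua = 3e8 / (2 * 9150) = 16393.4 m = 16.4 km

16.4 km


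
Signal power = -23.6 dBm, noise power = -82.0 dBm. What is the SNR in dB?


SNR = -23.6 - (-82.0) = 58.4 dB

58.4 dB


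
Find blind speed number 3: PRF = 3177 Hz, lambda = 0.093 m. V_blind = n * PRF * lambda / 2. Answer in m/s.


V_blind = 3 * 3177 * 0.093 / 2 = 443.2 m/s

443.2 m/s


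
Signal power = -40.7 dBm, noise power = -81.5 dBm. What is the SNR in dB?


SNR = -40.7 - (-81.5) = 40.8 dB

40.8 dB


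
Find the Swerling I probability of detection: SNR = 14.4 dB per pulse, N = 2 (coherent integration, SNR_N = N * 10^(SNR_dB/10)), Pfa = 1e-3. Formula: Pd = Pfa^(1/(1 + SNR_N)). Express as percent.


SNR_lin = 10^(14.4/10) = 27.54229
SNR_N = 2 * 27.54229 = 55.08458
1/(1 + SNR_N) = 1/56.08458 = 0.0178302
Pd = (1e-3)^0.0178302 = 0.88412
Pd = 88.4%

88.4%


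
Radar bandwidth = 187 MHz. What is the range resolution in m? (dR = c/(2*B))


dR = 3e8 / (2 * 187000000.0) = 0.8 m

0.8 m


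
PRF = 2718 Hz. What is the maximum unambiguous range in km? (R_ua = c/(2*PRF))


R_ua = 3e8 / (2 * 2718) = 55187.6 m = 55.2 km

55.2 km


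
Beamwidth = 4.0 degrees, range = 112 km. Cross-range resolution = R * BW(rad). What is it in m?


BW_rad = 0.06981317
CR = 112000 * 0.06981317 = 7819.1 m

7819.1 m


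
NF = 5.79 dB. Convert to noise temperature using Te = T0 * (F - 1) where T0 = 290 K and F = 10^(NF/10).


NF_lin = 10^(5.79/10) = 3.79315
Te = 290 * (3.79315 - 1) = 810.0 K

810.0 K


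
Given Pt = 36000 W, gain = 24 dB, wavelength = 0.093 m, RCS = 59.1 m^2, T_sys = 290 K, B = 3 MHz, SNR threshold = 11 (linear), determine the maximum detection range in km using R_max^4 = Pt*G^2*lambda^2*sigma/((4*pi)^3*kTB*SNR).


G_lin = 10^(24/10) = 251.188643
R^4 = 36000 * 251.188643^2 * 0.093^2 * 59.1 / ((4*pi)^3 * 1.38e-23 * 290 * 3000000.0 * 11)
R^4 = 4.43032e18 m^4
R_max = (4.43032e18)^(1/4) = 45878.5 m = 45.9 km

45.9 km


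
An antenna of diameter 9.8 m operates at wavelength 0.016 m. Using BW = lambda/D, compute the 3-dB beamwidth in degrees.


BW_rad = 0.016 / 9.8 = 0.001633
BW_deg = 0.09 degrees

0.09 degrees


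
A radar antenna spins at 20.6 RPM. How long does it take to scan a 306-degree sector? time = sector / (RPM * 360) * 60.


t = 306 / (20.6 * 360) * 60 = 2.48 s

2.48 s


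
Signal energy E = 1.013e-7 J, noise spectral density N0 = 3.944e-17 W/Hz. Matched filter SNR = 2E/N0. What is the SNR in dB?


SNR_lin = 2 * 1.013e-7 / 3.944e-17 = 5.137e9
SNR_dB = 10*log10(5.137e9) = 97.1 dB

97.1 dB


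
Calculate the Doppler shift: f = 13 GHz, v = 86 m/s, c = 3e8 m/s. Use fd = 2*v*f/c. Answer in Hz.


fd = 2 * 86 * 13000000000.0 / 3e8 = 7453.3 Hz

7453.3 Hz


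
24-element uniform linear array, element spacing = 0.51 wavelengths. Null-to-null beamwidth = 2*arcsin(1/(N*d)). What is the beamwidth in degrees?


1/(N*d) = 1/(24*0.51) = 0.081699
BW = 2*arcsin(0.081699) = 9.4 degrees

9.4 degrees


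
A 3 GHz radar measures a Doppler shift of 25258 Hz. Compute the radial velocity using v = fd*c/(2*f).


v = 25258 * 3e8 / (2 * 3000000000.0) = 1262.9 m/s

1262.9 m/s


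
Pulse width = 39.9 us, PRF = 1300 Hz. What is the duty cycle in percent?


DC = 39.9e-6 * 1300 * 100 = 5.19%

5.19%


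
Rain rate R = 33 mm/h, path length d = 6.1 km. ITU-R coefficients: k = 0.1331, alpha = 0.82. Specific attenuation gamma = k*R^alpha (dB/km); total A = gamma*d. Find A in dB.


gamma = 0.1331 * 33^0.82 = 2.340774 dB/km
A = 2.340774 * 6.1 = 14.28 dB

14.28 dB


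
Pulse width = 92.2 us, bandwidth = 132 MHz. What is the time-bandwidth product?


TBP = 92.2 * 132 = 12170.4

12170.4


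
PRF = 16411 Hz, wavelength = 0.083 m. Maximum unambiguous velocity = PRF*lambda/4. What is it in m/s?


V_ua = 16411 * 0.083 / 4 = 340.5 m/s

340.5 m/s


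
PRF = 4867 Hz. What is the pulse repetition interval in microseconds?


PRI = 1/4867 = 0.0002054654 s = 205.5 us

205.5 us


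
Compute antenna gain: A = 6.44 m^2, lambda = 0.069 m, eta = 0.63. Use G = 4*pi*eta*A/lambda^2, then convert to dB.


G_linear = 4*pi*0.63*6.44/0.069^2 = 10708.73
G_dB = 10*log10(10708.73) = 40.3 dB

40.3 dB


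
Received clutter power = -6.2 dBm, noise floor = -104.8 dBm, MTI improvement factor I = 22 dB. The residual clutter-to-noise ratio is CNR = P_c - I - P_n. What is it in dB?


CNR = -6.2 - 22 - (-104.8) = 76.6 dB

76.6 dB


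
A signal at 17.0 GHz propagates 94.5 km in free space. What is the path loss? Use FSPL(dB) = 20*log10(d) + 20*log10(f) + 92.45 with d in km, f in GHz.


20*log10(94.5) = 39.51
20*log10(17.0) = 24.61
FSPL = 156.6 dB

156.6 dB


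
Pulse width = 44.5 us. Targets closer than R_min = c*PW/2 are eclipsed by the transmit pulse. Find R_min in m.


R_min = 3e8 * 44.5e-6 / 2 = 6675.0 m

6675.0 m


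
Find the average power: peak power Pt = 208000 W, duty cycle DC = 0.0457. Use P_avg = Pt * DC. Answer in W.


P_avg = 208000 * 0.0457 = 9505.6 W

9505.6 W


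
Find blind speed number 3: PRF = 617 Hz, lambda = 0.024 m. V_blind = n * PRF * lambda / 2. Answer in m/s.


V_blind = 3 * 617 * 0.024 / 2 = 22.2 m/s

22.2 m/s


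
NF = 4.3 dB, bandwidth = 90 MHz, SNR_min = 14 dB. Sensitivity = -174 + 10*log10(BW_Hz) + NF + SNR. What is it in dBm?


10*log10(90000000.0) = 79.54
S = -174 + 79.54 + 4.3 + 14 = -76.2 dBm

-76.2 dBm


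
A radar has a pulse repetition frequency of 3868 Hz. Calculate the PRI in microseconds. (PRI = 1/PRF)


PRI = 1/3868 = 0.0002585315 s = 258.5 us

258.5 us


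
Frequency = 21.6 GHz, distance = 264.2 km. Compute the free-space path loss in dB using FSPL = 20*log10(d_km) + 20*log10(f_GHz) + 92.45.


20*log10(264.2) = 48.44
20*log10(21.6) = 26.69
FSPL = 167.6 dB

167.6 dB


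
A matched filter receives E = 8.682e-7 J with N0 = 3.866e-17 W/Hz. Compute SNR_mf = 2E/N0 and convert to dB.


SNR_lin = 2 * 8.682e-7 / 3.866e-17 = 4.491e10
SNR_dB = 10*log10(4.491e10) = 106.5 dB

106.5 dB


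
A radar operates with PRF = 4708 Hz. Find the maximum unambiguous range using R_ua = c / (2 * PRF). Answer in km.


R_ua = 3e8 / (2 * 4708) = 31860.7 m = 31.9 km

31.9 km


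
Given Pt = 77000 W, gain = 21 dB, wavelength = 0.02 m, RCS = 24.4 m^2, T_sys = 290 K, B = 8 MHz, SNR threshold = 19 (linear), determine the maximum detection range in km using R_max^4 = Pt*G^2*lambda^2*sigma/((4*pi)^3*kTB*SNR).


G_lin = 10^(21/10) = 125.892541
R^4 = 77000 * 125.892541^2 * 0.02^2 * 24.4 / ((4*pi)^3 * 1.38e-23 * 290 * 8000000.0 * 19)
R^4 = 9.86712e15 m^4
R_max = (9.86712e15)^(1/4) = 9966.6 m = 10.0 km

10.0 km


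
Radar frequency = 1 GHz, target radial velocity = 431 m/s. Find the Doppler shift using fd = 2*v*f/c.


fd = 2 * 431 * 1000000000.0 / 3e8 = 2873.3 Hz

2873.3 Hz


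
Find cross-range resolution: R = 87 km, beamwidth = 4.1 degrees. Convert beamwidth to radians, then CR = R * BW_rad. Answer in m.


BW_rad = 0.071558499
CR = 87000 * 0.071558499 = 6225.6 m

6225.6 m


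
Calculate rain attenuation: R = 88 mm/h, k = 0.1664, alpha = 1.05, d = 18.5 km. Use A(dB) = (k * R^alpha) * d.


gamma = 0.1664 * 88^1.05 = 18.317244 dB/km
A = 18.317244 * 18.5 = 338.87 dB

338.87 dB


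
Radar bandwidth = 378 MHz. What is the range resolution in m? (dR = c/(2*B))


dR = 3e8 / (2 * 378000000.0) = 0.4 m

0.4 m


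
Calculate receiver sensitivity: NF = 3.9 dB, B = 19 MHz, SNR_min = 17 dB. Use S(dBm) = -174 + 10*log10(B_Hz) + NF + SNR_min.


10*log10(19000000.0) = 72.79
S = -174 + 72.79 + 3.9 + 17 = -80.3 dBm

-80.3 dBm


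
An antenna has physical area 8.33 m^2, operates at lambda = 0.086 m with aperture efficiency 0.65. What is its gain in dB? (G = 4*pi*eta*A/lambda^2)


G_linear = 4*pi*0.65*8.33/0.086^2 = 9199.65
G_dB = 10*log10(9199.65) = 39.6 dB

39.6 dB


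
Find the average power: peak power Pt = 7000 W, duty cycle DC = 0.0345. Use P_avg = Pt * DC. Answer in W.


P_avg = 7000 * 0.0345 = 241.5 W

241.5 W


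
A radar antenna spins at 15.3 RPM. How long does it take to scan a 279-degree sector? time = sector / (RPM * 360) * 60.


t = 279 / (15.3 * 360) * 60 = 3.04 s

3.04 s


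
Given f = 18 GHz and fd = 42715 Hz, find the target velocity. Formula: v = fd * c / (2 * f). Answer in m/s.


v = 42715 * 3e8 / (2 * 18000000000.0) = 356.0 m/s

356.0 m/s


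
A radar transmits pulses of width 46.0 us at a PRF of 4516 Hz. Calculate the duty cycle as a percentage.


DC = 46.0e-6 * 4516 * 100 = 20.77%

20.77%


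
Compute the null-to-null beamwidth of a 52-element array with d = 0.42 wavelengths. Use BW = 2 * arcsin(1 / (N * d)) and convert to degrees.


1/(N*d) = 1/(52*0.42) = 0.045788
BW = 2*arcsin(0.045788) = 5.2 degrees

5.2 degrees


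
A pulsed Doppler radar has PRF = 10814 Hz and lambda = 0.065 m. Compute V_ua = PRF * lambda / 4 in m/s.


V_ua = 10814 * 0.065 / 4 = 175.7 m/s

175.7 m/s


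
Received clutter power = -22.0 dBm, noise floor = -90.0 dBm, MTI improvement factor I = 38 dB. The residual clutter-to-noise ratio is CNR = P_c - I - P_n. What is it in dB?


CNR = -22.0 - 38 - (-90.0) = 30.0 dB

30.0 dB


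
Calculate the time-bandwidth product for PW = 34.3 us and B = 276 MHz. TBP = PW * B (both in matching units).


TBP = 34.3 * 276 = 9466.8

9466.8


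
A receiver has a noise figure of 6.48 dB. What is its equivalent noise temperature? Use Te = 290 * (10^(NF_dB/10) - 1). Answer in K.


NF_lin = 10^(6.48/10) = 4.446313
Te = 290 * (4.446313 - 1) = 999.4 K

999.4 K


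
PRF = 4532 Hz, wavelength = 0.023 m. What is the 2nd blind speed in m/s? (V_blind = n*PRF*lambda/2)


V_blind = 2 * 4532 * 0.023 / 2 = 104.2 m/s

104.2 m/s


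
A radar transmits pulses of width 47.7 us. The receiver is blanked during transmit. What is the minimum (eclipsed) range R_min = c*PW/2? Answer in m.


R_min = 3e8 * 47.7e-6 / 2 = 7155.0 m

7155.0 m


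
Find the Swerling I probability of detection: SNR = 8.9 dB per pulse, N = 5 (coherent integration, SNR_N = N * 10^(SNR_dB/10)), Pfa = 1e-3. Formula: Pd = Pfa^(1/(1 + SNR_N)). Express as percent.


SNR_lin = 10^(8.9/10) = 7.76247
SNR_N = 5 * 7.76247 = 38.81235
1/(1 + SNR_N) = 1/39.81235 = 0.0251178
Pd = (1e-3)^0.0251178 = 0.84071
Pd = 84.1%

84.1%


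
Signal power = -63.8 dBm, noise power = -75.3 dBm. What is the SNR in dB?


SNR = -63.8 - (-75.3) = 11.5 dB

11.5 dB


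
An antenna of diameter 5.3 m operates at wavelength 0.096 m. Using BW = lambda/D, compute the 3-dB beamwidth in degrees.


BW_rad = 0.096 / 5.3 = 0.018113
BW_deg = 1.04 degrees

1.04 degrees


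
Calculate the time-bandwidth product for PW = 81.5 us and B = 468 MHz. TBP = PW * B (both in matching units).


TBP = 81.5 * 468 = 38142.0

38142.0


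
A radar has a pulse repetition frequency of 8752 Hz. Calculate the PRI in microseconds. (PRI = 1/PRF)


PRI = 1/8752 = 0.0001142596 s = 114.3 us

114.3 us


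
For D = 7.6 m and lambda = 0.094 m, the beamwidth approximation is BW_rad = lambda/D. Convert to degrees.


BW_rad = 0.094 / 7.6 = 0.012368
BW_deg = 0.71 degrees

0.71 degrees


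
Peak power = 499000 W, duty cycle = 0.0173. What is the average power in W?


P_avg = 499000 * 0.0173 = 8632.7 W

8632.7 W


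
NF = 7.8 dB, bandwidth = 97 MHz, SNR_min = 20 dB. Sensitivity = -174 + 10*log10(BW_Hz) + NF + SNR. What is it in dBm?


10*log10(97000000.0) = 79.87
S = -174 + 79.87 + 7.8 + 20 = -66.3 dBm

-66.3 dBm


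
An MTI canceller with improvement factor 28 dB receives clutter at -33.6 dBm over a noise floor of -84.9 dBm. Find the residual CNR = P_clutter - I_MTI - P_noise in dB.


CNR = -33.6 - 28 - (-84.9) = 23.3 dB

23.3 dB


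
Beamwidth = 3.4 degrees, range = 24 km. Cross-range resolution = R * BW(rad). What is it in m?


BW_rad = 0.059341195
CR = 24000 * 0.059341195 = 1424.2 m

1424.2 m


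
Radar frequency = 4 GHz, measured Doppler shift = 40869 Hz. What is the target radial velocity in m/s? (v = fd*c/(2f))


v = 40869 * 3e8 / (2 * 4000000000.0) = 1532.6 m/s

1532.6 m/s


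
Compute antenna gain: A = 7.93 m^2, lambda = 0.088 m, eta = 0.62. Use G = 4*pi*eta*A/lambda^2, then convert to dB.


G_linear = 4*pi*0.62*7.93/0.088^2 = 7978.28
G_dB = 10*log10(7978.28) = 39.0 dB

39.0 dB


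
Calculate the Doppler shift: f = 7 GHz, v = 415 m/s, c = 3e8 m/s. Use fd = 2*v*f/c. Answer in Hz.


fd = 2 * 415 * 7000000000.0 / 3e8 = 19366.7 Hz

19366.7 Hz


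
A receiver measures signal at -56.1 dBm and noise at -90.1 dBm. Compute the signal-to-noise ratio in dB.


SNR = -56.1 - (-90.1) = 34.0 dB

34.0 dB


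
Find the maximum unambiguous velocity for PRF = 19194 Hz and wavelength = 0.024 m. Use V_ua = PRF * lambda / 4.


V_ua = 19194 * 0.024 / 4 = 115.2 m/s

115.2 m/s


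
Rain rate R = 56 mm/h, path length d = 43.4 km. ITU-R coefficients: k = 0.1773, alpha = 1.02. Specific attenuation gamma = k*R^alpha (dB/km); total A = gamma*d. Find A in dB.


gamma = 0.1773 * 56^1.02 = 10.761196 dB/km
A = 10.761196 * 43.4 = 467.04 dB

467.04 dB


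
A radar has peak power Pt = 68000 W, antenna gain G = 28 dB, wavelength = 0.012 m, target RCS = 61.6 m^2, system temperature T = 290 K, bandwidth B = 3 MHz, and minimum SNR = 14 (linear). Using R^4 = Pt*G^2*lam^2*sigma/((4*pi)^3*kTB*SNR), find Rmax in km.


G_lin = 10^(28/10) = 630.957344
R^4 = 68000 * 630.957344^2 * 0.012^2 * 61.6 / ((4*pi)^3 * 1.38e-23 * 290 * 3000000.0 * 14)
R^4 = 7.1994e17 m^4
R_max = (7.1994e17)^(1/4) = 29128.9 m = 29.1 km

29.1 km


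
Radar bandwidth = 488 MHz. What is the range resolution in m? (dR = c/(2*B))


dR = 3e8 / (2 * 488000000.0) = 0.31 m

0.31 m


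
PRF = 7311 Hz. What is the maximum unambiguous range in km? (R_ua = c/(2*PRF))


R_ua = 3e8 / (2 * 7311) = 20517.0 m = 20.5 km

20.5 km


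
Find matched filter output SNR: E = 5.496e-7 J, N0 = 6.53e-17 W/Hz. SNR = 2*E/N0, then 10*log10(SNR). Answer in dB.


SNR_lin = 2 * 5.496e-7 / 6.53e-17 = 1.683e10
SNR_dB = 10*log10(1.683e10) = 102.3 dB

102.3 dB


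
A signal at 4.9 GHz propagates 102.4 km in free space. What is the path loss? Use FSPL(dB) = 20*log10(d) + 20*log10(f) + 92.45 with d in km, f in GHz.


20*log10(102.4) = 40.21
20*log10(4.9) = 13.8
FSPL = 146.5 dB

146.5 dB


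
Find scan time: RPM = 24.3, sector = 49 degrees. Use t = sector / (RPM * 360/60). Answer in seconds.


t = 49 / (24.3 * 360) * 60 = 0.34 s

0.34 s


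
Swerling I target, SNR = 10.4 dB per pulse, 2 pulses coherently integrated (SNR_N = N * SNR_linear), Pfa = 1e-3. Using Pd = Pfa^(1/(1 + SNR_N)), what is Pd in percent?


SNR_lin = 10^(10.4/10) = 10.96478
SNR_N = 2 * 10.96478 = 21.92956
1/(1 + SNR_N) = 1/22.92956 = 0.0436118
Pd = (1e-3)^0.0436118 = 0.73989
Pd = 74.0%

74.0%


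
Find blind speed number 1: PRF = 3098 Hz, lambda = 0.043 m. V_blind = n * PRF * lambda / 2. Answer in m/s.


V_blind = 1 * 3098 * 0.043 / 2 = 66.6 m/s

66.6 m/s


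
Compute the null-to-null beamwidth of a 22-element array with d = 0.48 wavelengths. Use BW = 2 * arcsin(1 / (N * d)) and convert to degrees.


1/(N*d) = 1/(22*0.48) = 0.094697
BW = 2*arcsin(0.094697) = 10.9 degrees

10.9 degrees


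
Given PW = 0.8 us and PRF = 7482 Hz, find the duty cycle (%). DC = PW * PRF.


DC = 0.8e-6 * 7482 * 100 = 0.6%

0.6%


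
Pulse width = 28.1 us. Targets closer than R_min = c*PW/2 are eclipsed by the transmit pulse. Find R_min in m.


R_min = 3e8 * 28.1e-6 / 2 = 4215.0 m

4215.0 m


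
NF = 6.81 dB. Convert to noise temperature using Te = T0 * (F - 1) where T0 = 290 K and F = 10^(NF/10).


NF_lin = 10^(6.81/10) = 4.797334
Te = 290 * (4.797334 - 1) = 1101.2 K

1101.2 K


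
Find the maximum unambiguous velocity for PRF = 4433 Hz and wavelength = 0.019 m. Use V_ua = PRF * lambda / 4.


V_ua = 4433 * 0.019 / 4 = 21.1 m/s

21.1 m/s


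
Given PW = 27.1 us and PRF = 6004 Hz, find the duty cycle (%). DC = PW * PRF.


DC = 27.1e-6 * 6004 * 100 = 16.27%

16.27%


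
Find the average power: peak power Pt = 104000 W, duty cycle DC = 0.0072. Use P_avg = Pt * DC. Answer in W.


P_avg = 104000 * 0.0072 = 748.8 W

748.8 W


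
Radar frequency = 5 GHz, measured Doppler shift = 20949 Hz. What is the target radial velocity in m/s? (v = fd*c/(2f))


v = 20949 * 3e8 / (2 * 5000000000.0) = 628.5 m/s

628.5 m/s


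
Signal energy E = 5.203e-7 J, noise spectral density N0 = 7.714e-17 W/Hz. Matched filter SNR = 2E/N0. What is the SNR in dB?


SNR_lin = 2 * 5.203e-7 / 7.714e-17 = 1.349e10
SNR_dB = 10*log10(1.349e10) = 101.3 dB

101.3 dB


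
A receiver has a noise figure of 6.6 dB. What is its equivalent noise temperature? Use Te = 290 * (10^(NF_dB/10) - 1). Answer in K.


NF_lin = 10^(6.6/10) = 4.570882
Te = 290 * (4.570882 - 1) = 1035.6 K

1035.6 K


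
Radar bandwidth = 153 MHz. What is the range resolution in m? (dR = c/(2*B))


dR = 3e8 / (2 * 153000000.0) = 0.98 m

0.98 m


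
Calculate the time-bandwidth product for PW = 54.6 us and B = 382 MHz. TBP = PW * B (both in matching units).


TBP = 54.6 * 382 = 20857.2

20857.2


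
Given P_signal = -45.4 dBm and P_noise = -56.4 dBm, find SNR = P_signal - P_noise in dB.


SNR = -45.4 - (-56.4) = 11.0 dB

11.0 dB


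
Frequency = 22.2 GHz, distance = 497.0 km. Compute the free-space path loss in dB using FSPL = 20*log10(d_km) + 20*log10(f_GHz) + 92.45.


20*log10(497.0) = 53.93
20*log10(22.2) = 26.93
FSPL = 173.3 dB

173.3 dB


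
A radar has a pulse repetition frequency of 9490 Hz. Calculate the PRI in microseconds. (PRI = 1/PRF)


PRI = 1/9490 = 0.0001053741 s = 105.4 us

105.4 us


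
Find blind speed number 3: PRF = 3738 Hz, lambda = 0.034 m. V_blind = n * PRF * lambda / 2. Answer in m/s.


V_blind = 3 * 3738 * 0.034 / 2 = 190.6 m/s

190.6 m/s


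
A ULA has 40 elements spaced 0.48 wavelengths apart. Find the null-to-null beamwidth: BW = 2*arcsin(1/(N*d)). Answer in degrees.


1/(N*d) = 1/(40*0.48) = 0.052083
BW = 2*arcsin(0.052083) = 6.0 degrees

6.0 degrees


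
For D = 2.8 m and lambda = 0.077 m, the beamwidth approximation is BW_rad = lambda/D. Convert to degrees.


BW_rad = 0.077 / 2.8 = 0.0275
BW_deg = 1.58 degrees

1.58 degrees


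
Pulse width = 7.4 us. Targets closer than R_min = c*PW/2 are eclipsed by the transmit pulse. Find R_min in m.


R_min = 3e8 * 7.4e-6 / 2 = 1110.0 m

1110.0 m


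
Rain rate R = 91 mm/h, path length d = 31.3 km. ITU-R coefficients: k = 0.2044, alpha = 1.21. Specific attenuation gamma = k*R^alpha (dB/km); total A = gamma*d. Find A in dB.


gamma = 0.2044 * 91^1.21 = 47.964616 dB/km
A = 47.964616 * 31.3 = 1501.29 dB

1501.29 dB


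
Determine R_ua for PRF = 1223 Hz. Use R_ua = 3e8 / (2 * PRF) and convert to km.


R_ua = 3e8 / (2 * 1223) = 122649.2 m = 122.6 km

122.6 km


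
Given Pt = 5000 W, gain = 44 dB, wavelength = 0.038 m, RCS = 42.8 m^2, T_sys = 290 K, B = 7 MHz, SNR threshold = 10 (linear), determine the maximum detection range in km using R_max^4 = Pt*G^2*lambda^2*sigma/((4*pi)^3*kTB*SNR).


G_lin = 10^(44/10) = 25118.864315
R^4 = 5000 * 25118.864315^2 * 0.038^2 * 42.8 / ((4*pi)^3 * 1.38e-23 * 290 * 7000000.0 * 10)
R^4 = 3.50733e20 m^4
R_max = (3.50733e20)^(1/4) = 136849.8 m = 136.8 km

136.8 km


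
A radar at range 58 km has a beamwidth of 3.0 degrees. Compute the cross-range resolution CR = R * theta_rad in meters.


BW_rad = 0.052359878
CR = 58000 * 0.052359878 = 3036.9 m

3036.9 m


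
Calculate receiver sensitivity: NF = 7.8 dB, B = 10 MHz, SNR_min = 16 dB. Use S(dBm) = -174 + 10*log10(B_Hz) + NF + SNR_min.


10*log10(10000000.0) = 70.0
S = -174 + 70.0 + 7.8 + 16 = -80.2 dBm

-80.2 dBm


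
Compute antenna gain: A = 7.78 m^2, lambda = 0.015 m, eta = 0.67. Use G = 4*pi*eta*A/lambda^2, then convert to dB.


G_linear = 4*pi*0.67*7.78/0.015^2 = 291126.5
G_dB = 10*log10(291126.5) = 54.6 dB

54.6 dB


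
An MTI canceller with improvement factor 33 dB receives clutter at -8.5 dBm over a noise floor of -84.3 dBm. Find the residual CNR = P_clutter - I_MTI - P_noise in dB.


CNR = -8.5 - 33 - (-84.3) = 42.8 dB

42.8 dB


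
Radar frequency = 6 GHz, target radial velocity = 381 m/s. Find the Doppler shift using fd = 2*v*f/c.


fd = 2 * 381 * 6000000000.0 / 3e8 = 15240.0 Hz

15240.0 Hz


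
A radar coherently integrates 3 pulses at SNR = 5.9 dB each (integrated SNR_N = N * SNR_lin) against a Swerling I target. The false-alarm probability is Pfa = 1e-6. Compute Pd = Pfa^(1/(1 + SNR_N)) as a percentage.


SNR_lin = 10^(5.9/10) = 3.89045
SNR_N = 3 * 3.89045 = 11.67135
1/(1 + SNR_N) = 1/12.67135 = 0.0789182
Pd = (1e-6)^0.0789182 = 0.33612
Pd = 33.6%

33.6%


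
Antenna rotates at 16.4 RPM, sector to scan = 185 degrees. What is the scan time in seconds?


t = 185 / (16.4 * 360) * 60 = 1.88 s

1.88 s


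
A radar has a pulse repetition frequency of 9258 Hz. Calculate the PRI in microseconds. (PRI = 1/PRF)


PRI = 1/9258 = 0.0001080147 s = 108.0 us

108.0 us
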